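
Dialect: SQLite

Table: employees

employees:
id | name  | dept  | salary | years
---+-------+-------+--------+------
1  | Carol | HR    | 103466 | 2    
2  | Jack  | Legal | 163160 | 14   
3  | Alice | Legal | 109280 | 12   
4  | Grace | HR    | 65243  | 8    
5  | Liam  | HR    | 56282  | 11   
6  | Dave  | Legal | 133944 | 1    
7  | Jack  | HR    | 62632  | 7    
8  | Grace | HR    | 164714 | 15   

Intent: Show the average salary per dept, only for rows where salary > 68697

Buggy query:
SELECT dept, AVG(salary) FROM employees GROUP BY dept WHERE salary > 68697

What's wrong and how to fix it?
Bug: WHERE cannot follow GROUP BY

Fix: Move the WHERE clause before GROUP BY

Corrected query:
SELECT dept, AVG(salary) FROM employees WHERE salary > 68697 GROUP BY dept

Result:
dept  | AVG(salary)  
------+--------------
HR    | 134090       
Legal | 135461.333333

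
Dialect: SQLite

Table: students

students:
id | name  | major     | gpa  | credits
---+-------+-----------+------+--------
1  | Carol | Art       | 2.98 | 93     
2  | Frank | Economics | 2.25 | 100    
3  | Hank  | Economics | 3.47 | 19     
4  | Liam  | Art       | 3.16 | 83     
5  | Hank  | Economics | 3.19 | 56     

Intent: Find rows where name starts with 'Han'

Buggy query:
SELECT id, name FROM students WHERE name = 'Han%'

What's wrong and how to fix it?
Bug: '=' compares the literal string including the % character; pattern matching needs LIKE

Fix: Replace '=' with LIKE so 'Han%' is treated as a pattern

Corrected query:
SELECT id, name FROM students WHERE name LIKE 'Han%'

Result:
id | name
---+-----
3  | Hank
5  | Hank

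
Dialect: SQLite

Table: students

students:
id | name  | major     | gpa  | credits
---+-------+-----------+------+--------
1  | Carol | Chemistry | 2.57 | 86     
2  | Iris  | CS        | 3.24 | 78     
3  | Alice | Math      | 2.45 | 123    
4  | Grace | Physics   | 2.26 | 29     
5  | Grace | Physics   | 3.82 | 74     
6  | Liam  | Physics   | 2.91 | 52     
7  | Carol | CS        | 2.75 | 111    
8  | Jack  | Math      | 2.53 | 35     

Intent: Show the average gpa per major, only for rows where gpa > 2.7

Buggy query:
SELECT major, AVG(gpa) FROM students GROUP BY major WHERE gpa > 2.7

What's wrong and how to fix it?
Bug: Row-level WHERE must come before GROUP BY in the clause order

Fix: Move the WHERE clause before GROUP BY

Corrected query:
SELECT major, AVG(gpa) FROM students WHERE gpa > 2.7 GROUP BY major

Result:
major   | AVG(gpa)
--------+---------
CS      | 2.995   
Physics | 3.365   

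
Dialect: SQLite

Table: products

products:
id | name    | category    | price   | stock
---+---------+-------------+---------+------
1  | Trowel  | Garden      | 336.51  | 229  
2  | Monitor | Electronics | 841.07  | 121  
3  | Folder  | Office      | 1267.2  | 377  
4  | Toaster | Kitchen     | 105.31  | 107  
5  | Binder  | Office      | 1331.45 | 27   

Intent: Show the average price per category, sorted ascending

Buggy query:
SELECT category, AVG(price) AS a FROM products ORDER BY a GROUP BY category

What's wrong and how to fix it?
Bug: ORDER BY appears before GROUP BY; SQL clause order requires GROUP BY first

Fix: Reorder: SELECT … FROM … GROUP BY … ORDER BY …

Corrected query:
SELECT category, AVG(price) AS a FROM products GROUP BY category ORDER BY a

Result:
category    | a       
------------+---------
Kitchen     | 105.31  
Garden      | 336.51  
Electronics | 841.07  
Office      | 1299.325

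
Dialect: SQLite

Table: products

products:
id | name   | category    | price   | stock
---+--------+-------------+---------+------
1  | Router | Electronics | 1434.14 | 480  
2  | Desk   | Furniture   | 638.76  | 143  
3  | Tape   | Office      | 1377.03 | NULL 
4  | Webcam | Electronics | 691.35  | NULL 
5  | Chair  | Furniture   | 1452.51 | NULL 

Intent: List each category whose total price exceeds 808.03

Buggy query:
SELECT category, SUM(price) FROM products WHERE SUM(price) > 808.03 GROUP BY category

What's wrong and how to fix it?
Bug: SUM(price) is an aggregate, but WHERE filters rows before aggregation

Fix: Move the aggregate condition to a HAVING clause

Corrected query:
SELECT category, SUM(price) FROM products GROUP BY category HAVING SUM(price) > 808.03

Result:
category    | SUM(price)
------------+-----------
Electronics | 2125.49   
Furniture   | 2091.27   
Office      | 1377.03   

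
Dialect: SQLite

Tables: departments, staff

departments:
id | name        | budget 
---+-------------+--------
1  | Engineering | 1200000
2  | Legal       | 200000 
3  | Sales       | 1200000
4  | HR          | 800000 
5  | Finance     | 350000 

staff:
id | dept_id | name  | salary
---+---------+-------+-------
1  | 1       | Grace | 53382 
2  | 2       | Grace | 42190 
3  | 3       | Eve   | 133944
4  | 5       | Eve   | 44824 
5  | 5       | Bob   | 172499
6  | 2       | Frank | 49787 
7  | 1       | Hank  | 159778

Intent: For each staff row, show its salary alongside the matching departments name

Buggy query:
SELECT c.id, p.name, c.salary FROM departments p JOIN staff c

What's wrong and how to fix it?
Bug: JOIN with no ON clause produces a cartesian product; every staff row pairs with every departments row

Fix: Add ON c.dept_id = p.id to the JOIN

Corrected query:
SELECT c.id, p.name, c.salary FROM departments p JOIN staff c ON c.dept_id = p.id

Result:
id | name        | salary
---+-------------+-------
1  | Engineering | 53382 
2  | Legal       | 42190 
3  | Sales       | 133944
4  | Finance     | 44824 
5  | Finance     | 172499
6  | Legal       | 49787 
7  | Engineering | 159778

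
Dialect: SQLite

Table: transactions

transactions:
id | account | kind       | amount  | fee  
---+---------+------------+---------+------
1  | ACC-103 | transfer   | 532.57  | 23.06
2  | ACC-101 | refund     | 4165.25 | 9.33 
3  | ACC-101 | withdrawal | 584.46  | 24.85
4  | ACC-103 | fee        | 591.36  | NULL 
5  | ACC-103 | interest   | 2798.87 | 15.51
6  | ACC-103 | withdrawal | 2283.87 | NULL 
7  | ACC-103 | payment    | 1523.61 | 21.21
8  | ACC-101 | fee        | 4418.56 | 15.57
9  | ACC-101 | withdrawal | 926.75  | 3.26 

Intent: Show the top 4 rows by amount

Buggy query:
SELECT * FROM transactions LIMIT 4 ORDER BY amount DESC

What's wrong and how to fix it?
Bug: ORDER BY cannot follow LIMIT; LIMIT is the final clause

Fix: Swap the clauses: ORDER BY first, then LIMIT

Corrected query:
SELECT * FROM transactions ORDER BY amount DESC LIMIT 4

Result:
id | account | kind       | amount  | fee  
---+---------+------------+---------+------
8  | ACC-101 | fee        | 4418.56 | 15.57
2  | ACC-101 | refund     | 4165.25 | 9.33 
5  | ACC-103 | interest   | 2798.87 | 15.51
6  | ACC-103 | withdrawal | 2283.87 | NULL 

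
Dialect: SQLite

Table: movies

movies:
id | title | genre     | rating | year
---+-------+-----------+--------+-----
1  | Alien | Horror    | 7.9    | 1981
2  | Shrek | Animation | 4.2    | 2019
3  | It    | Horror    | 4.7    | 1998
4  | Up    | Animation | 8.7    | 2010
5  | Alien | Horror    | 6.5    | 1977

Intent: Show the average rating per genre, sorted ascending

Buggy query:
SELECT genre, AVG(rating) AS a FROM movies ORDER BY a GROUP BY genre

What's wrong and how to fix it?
Bug: ORDER BY appears before GROUP BY; SQL clause order requires GROUP BY first

Fix: Move ORDER BY to the end, after GROUP BY

Corrected query:
SELECT genre, AVG(rating) AS a FROM movies GROUP BY genre ORDER BY a

Result:
genre     | a       
----------+---------
Horror    | 6.366667
Animation | 6.45    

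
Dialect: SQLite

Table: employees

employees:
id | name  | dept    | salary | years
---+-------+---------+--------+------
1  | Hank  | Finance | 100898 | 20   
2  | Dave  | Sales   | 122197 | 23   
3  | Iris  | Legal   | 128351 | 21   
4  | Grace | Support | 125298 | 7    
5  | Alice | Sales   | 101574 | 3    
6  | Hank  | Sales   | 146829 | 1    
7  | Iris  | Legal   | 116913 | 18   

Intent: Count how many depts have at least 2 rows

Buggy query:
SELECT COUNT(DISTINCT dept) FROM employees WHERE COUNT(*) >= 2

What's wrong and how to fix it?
Bug: COUNT(*) cannot appear in WHERE; the per-group count doesn't exist yet

Fix: Group first with HAVING COUNT(*) >= 2, then COUNT the resulting groups

Corrected query:
SELECT COUNT(*) FROM (SELECT dept FROM employees GROUP BY dept HAVING COUNT(*) >= 2)

Result:
COUNT(*)
--------
2       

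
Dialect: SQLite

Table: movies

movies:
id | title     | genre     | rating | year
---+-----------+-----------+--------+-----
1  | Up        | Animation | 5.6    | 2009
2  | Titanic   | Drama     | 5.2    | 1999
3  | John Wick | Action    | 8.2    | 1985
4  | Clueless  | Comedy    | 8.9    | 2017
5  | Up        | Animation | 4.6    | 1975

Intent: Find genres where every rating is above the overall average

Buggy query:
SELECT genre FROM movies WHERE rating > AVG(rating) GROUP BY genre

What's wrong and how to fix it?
Bug: WHERE evaluates per row before aggregation, so AVG() is unavailable

Fix: Use a subquery for AVG and a HAVING MIN(...) filter so the condition holds for every row in the group

Corrected query:
SELECT genre FROM movies GROUP BY genre HAVING MIN(rating) > (SELECT AVG(rating) FROM movies)

Result:
genre 
------
Action
Comedy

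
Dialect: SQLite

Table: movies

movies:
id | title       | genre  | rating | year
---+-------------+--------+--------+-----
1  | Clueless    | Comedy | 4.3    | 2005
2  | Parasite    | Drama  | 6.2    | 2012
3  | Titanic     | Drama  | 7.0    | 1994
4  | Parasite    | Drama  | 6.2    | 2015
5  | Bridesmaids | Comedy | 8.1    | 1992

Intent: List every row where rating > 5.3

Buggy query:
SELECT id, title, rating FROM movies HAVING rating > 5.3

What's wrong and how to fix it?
Bug: HAVING filters the output of aggregation, but this query has no GROUP BY and no aggregate functions, so SQLite rejects it (HAVING clause on a non-aggregate query); the condition here is per row

Fix: Replace HAVING with WHERE since the condition applies to individual rows

Corrected query:
SELECT id, title, rating FROM movies WHERE rating > 5.3

Result:
id | title       | rating
---+-------------+-------
2  | Parasite    | 6.2   
3  | Titanic     | 7     
4  | Parasite    | 6.2   
5  | Bridesmaids | 8.1   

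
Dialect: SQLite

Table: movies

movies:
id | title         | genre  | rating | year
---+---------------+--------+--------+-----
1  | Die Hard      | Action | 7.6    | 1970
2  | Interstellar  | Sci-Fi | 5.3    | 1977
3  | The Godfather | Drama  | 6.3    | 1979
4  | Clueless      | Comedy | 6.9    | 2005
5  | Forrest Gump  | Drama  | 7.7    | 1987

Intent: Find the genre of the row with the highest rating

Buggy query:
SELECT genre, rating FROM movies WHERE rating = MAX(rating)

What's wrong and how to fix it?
Bug: WHERE is evaluated per row; an aggregate over the whole table isn't defined there

Fix: Wrap MAX in a scalar subquery so WHERE compares against a single value

Corrected query:
SELECT genre, rating FROM movies WHERE rating = (SELECT MAX(rating) FROM movies)

Result:
genre | rating
------+-------
Drama | 7.7   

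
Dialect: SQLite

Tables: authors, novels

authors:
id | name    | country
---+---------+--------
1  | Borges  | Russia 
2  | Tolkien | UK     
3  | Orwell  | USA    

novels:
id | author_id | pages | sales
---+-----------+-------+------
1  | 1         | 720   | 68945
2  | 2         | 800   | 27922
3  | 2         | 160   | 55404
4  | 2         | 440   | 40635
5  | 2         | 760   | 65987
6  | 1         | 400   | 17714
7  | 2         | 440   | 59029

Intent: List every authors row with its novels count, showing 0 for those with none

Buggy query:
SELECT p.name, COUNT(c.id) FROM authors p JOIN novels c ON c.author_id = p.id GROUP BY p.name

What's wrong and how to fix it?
Bug: INNER JOIN drops authors rows that have no matching novels rows

Fix: Use LEFT JOIN so parents without children still appear (COUNT(c.id) gives 0)

Corrected query:
SELECT p.name, COUNT(c.id) FROM authors p LEFT JOIN novels c ON c.author_id = p.id GROUP BY p.name

Result:
name    | COUNT(c.id)
--------+------------
Borges  | 2          
Orwell  | 0          
Tolkien | 5          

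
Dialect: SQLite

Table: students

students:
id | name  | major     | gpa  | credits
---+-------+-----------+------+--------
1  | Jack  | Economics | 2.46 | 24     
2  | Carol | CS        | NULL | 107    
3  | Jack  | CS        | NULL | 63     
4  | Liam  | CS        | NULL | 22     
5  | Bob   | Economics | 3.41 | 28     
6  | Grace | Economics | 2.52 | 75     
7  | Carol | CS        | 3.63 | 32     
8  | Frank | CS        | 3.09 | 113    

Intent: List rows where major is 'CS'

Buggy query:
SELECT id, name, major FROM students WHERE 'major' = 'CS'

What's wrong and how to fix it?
Bug: 'major' in single quotes is a string literal, not the column; the comparison is literal-vs-literal and never true

Fix: Reference the column as major without single quotes

Corrected query:
SELECT id, name, major FROM students WHERE major = 'CS'

Result:
id | name  | major
---+-------+------
2  | Carol | CS   
3  | Jack  | CS   
4  | Liam  | CS   
7  | Carol | CS   
8  | Frank | CS   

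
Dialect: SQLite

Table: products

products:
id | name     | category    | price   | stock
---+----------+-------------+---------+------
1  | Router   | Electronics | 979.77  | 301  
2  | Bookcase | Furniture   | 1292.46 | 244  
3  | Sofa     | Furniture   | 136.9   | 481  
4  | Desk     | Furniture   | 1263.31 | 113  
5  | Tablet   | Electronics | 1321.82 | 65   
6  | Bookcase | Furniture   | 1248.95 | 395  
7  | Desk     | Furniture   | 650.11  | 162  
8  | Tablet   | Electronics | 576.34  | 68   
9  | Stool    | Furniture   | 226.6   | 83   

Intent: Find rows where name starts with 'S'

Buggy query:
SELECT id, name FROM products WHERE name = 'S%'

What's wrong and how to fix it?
Bug: Wildcards only work with LIKE; '=' treats '%' as a literal character

Fix: Use LIKE for wildcard pattern matching

Corrected query:
SELECT id, name FROM products WHERE name LIKE 'S%'

Result:
id | name 
---+------
3  | Sofa 
9  | Stool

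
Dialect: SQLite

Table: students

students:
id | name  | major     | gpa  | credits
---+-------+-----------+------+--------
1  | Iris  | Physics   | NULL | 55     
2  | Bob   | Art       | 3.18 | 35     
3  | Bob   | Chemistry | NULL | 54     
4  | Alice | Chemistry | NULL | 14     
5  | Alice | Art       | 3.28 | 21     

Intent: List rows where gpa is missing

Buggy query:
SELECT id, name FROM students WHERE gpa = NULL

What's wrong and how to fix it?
Bug: Comparing to NULL with '=' never matches; NULL = NULL is unknown, not true

Fix: Replace '= NULL' with 'IS NULL'

Corrected query:
SELECT id, name FROM students WHERE gpa IS NULL

Result:
id | name 
---+------
1  | Iris 
3  | Bob  
4  | Alice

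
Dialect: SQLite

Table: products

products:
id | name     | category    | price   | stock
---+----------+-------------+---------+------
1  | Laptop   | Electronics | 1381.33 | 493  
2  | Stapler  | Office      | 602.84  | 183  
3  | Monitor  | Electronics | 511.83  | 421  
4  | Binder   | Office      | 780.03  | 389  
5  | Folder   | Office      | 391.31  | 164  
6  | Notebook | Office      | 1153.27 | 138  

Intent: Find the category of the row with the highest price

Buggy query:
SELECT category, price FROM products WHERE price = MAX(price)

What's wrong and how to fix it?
Bug: WHERE is evaluated per row; an aggregate over the whole table isn't defined there

Fix: Use a subquery: WHERE price = (SELECT MAX(price) FROM products)

Corrected query:
SELECT category, price FROM products WHERE price = (SELECT MAX(price) FROM products)

Result:
category    | price  
------------+--------
Electronics | 1381.33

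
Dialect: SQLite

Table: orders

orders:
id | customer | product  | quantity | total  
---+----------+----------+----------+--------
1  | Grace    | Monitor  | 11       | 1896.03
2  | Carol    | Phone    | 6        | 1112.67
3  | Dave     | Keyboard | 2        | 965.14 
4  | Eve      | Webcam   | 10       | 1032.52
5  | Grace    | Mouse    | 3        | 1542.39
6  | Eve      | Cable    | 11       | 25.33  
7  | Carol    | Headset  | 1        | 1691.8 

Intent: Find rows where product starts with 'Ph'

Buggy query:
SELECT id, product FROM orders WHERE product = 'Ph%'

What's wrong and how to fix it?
Bug: '=' compares the literal string including the % character; pattern matching needs LIKE

Fix: Use LIKE for wildcard pattern matching

Corrected query:
SELECT id, product FROM orders WHERE product LIKE 'Ph%'

Result:
id | product
---+--------
2  | Phone  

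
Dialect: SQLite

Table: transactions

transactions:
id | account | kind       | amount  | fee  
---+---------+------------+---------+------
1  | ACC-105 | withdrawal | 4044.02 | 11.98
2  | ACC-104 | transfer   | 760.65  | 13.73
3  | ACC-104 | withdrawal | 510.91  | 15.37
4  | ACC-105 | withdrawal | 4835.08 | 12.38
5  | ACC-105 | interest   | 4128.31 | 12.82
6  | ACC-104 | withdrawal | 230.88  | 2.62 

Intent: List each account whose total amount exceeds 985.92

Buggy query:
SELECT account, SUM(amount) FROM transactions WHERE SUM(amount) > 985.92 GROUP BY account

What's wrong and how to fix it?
Bug: SUM(amount) is an aggregate, but WHERE filters rows before aggregation

Fix: Move the aggregate condition to a HAVING clause

Corrected query:
SELECT account, SUM(amount) FROM transactions GROUP BY account HAVING SUM(amount) > 985.92

Result:
account | SUM(amount)
--------+------------
ACC-104 | 1502.44    
ACC-105 | 13007.41   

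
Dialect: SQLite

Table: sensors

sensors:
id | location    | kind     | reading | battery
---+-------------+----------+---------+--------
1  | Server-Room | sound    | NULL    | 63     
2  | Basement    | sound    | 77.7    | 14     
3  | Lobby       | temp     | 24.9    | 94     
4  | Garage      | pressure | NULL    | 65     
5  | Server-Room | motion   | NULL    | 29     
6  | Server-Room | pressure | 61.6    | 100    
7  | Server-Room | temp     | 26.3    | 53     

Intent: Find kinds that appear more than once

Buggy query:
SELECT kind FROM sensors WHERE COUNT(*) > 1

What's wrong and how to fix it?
Bug: COUNT(*) is an aggregate and cannot be used in WHERE

Fix: GROUP BY kind, then filter groups with HAVING COUNT(*) > 1

Corrected query:
SELECT kind FROM sensors GROUP BY kind HAVING COUNT(*) > 1

Result:
kind    
--------
pressure
sound   
temp    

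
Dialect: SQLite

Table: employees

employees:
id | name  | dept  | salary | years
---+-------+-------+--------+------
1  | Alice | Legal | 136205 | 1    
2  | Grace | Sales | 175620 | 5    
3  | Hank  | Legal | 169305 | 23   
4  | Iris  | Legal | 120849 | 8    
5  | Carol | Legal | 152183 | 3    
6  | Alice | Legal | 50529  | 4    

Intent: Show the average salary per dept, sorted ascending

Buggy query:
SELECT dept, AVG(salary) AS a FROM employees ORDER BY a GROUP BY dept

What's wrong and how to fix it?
Bug: GROUP BY must precede ORDER BY

Fix: Move ORDER BY to the end, after GROUP BY

Corrected query:
SELECT dept, AVG(salary) AS a FROM employees GROUP BY dept ORDER BY a

Result:
dept  | a       
------+---------
Legal | 125814.2
Sales | 175620  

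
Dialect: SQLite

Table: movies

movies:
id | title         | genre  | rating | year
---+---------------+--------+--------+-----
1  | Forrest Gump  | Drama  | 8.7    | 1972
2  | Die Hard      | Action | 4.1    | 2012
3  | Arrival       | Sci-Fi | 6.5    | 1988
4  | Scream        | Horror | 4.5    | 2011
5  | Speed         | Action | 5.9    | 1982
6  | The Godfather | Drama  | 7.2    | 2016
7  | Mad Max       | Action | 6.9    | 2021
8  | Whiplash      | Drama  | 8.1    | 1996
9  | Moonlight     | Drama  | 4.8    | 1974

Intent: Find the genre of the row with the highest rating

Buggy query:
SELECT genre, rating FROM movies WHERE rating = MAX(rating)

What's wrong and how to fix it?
Bug: MAX(rating) is an aggregate and cannot be used directly in WHERE

Fix: Use a subquery: WHERE rating = (SELECT MAX(rating) FROM movies)

Corrected query:
SELECT genre, rating FROM movies WHERE rating = (SELECT MAX(rating) FROM movies)

Result:
genre | rating
------+-------
Drama | 8.7   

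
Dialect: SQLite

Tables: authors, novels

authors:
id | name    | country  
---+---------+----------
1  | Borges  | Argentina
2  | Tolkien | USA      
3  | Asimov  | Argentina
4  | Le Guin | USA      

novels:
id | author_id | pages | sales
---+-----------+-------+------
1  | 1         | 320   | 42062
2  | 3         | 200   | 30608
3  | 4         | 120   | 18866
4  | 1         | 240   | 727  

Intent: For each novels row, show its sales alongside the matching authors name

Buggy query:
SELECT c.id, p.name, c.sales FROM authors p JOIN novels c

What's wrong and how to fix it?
Bug: JOIN with no ON clause produces a cartesian product; every novels row pairs with every authors row

Fix: Add ON c.author_id = p.id to the JOIN

Corrected query:
SELECT c.id, p.name, c.sales FROM authors p JOIN novels c ON c.author_id = p.id

Result:
id | name    | sales
---+---------+------
1  | Borges  | 42062
2  | Asimov  | 30608
3  | Le Guin | 18866
4  | Borges  | 727  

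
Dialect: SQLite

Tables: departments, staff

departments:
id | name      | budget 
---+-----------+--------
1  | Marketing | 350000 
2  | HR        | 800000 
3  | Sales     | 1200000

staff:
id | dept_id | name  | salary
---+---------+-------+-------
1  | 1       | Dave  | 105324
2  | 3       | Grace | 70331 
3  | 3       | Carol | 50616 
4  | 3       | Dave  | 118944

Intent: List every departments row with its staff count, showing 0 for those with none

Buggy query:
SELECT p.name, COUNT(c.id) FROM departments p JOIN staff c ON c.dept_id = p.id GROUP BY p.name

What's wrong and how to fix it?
Bug: INNER JOIN drops departments rows that have no matching staff rows

Fix: Use LEFT JOIN so parents without children still appear (COUNT(c.id) gives 0)

Corrected query:
SELECT p.name, COUNT(c.id) FROM departments p LEFT JOIN staff c ON c.dept_id = p.id GROUP BY p.name

Result:
name      | COUNT(c.id)
----------+------------
HR        | 0          
Marketing | 1          
Sales     | 3          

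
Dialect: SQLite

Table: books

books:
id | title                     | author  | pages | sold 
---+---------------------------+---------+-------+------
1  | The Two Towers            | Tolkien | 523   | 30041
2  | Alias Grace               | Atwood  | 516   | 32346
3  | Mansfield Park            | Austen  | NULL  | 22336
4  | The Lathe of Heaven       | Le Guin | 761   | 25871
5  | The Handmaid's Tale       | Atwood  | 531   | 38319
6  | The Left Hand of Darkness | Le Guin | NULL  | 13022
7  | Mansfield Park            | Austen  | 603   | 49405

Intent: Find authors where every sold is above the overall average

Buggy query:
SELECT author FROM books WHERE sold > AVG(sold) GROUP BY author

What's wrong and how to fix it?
Bug: AVG() is an aggregate; it can't sit directly in WHERE

Fix: Use a subquery for AVG and a HAVING MIN(...) filter so the condition holds for every row in the group

Corrected query:
SELECT author FROM books GROUP BY author HAVING MIN(sold) > (SELECT AVG(sold) FROM books)

Result:
author
------
Atwood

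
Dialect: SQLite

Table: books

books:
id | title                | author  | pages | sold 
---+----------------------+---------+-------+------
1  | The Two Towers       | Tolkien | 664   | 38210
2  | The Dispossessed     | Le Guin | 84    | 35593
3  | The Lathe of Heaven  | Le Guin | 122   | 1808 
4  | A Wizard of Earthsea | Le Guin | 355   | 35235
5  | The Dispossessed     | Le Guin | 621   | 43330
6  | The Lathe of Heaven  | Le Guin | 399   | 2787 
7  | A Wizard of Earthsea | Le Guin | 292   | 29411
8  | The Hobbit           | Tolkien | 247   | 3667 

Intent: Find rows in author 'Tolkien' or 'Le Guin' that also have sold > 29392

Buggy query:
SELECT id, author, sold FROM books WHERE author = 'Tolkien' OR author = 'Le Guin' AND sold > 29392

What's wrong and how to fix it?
Bug: Without parentheses, AND is evaluated before OR, so the sold filter only applies to the 'Le Guin' branch

Fix: Add parentheses around the OR so the AND applies to both alternatives

Corrected query:
SELECT id, author, sold FROM books WHERE (author = 'Tolkien' OR author = 'Le Guin') AND sold > 29392

Result:
id | author  | sold 
---+---------+------
1  | Tolkien | 38210
2  | Le Guin | 35593
4  | Le Guin | 35235
5  | Le Guin | 43330
7  | Le Guin | 29411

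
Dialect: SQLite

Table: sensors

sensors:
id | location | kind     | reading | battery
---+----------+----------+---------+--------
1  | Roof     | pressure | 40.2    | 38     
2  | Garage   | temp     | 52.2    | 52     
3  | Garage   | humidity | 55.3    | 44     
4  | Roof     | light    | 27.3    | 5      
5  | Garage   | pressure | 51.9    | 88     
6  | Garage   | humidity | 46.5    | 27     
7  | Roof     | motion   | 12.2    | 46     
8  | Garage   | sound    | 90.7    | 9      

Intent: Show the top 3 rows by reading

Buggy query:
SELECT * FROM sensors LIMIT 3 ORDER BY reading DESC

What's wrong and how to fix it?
Bug: ORDER BY cannot follow LIMIT; LIMIT is the final clause

Fix: Sort with ORDER BY, then apply LIMIT

Corrected query:
SELECT * FROM sensors ORDER BY reading DESC LIMIT 3

Result:
id | location | kind     | reading | battery
---+----------+----------+---------+--------
8  | Garage   | sound    | 90.7    | 9      
3  | Garage   | humidity | 55.3    | 44     
2  | Garage   | temp     | 52.2    | 52     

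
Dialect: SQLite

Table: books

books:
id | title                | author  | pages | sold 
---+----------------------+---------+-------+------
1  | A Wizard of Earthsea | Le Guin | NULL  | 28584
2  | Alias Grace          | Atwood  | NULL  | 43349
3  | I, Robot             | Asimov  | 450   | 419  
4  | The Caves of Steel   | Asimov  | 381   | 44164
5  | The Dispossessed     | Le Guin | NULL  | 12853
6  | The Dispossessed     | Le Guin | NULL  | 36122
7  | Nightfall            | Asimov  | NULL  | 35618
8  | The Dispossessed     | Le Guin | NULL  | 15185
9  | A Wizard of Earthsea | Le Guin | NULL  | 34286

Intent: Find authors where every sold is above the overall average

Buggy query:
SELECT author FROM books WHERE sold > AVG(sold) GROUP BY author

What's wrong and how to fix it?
Bug: AVG() is an aggregate; it can't sit directly in WHERE

Fix: Compute the overall average in a scalar subquery and compare each group's MIN against it in HAVING

Corrected query:
SELECT author FROM books GROUP BY author HAVING MIN(sold) > (SELECT AVG(sold) FROM books)

Result:
author
------
Atwood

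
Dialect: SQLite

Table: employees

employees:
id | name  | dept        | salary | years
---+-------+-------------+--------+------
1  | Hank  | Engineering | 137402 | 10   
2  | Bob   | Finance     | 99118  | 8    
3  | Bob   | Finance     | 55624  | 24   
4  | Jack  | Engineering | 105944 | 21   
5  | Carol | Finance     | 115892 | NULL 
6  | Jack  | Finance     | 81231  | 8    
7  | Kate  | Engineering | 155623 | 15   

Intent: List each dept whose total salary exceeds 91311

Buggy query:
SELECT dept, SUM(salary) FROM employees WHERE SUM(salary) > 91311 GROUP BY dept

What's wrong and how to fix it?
Bug: Aggregate functions cannot appear in a WHERE clause

Fix: Use HAVING (which filters groups after aggregation) instead of WHERE

Corrected query:
SELECT dept, SUM(salary) FROM employees GROUP BY dept HAVING SUM(salary) > 91311

Result:
dept        | SUM(salary)
------------+------------
Engineering | 398969     
Finance     | 351865     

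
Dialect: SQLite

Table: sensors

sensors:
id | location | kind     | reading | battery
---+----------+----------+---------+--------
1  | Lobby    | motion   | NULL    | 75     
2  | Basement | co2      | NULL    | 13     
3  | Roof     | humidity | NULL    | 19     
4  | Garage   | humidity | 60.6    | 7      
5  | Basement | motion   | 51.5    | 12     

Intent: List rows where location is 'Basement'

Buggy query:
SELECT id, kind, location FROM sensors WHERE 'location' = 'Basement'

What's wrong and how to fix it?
Bug: 'location' in single quotes is a string literal, not the column; the comparison is literal-vs-literal and never true

Fix: Remove the quotes around the column name (or use double quotes for an identifier)

Corrected query:
SELECT id, kind, location FROM sensors WHERE location = 'Basement'

Result:
id | kind   | location
---+--------+---------
2  | co2    | Basement
5  | motion | Basement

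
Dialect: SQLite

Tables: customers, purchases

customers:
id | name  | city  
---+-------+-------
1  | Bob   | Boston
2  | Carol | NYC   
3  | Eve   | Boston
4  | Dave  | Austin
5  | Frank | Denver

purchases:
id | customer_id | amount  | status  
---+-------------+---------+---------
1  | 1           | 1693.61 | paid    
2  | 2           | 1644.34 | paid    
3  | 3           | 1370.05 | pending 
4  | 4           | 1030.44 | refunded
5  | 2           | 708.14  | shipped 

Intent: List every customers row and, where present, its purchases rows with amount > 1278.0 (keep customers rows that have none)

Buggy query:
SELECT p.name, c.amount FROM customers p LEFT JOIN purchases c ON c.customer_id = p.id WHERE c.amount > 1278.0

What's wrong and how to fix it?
Bug: Filtering c.amount in WHERE discards the NULL rows produced by LEFT JOIN, turning it into an inner join

Fix: Move the right-table condition into the ON clause so unmatched parents are kept

Corrected query:
SELECT p.name, c.amount FROM customers p LEFT JOIN purchases c ON c.customer_id = p.id AND c.amount > 1278.0

Result:
name  | amount 
------+--------
Bob   | 1693.61
Carol | 1644.34
Eve   | 1370.05
Dave  | NULL   
Frank | NULL   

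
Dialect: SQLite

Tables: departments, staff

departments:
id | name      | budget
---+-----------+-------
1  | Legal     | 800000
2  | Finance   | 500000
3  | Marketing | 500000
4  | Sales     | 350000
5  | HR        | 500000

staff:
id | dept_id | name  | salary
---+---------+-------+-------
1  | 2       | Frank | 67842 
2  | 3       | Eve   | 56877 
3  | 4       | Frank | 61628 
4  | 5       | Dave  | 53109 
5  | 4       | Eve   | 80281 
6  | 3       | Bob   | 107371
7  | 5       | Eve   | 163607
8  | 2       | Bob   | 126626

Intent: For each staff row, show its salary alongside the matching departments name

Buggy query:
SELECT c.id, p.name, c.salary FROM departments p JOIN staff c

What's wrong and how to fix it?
Bug: Missing join condition: each staff row is matched to all departments rows instead of just its own

Fix: Specify the join condition linking the foreign key to the parent id

Corrected query:
SELECT c.id, p.name, c.salary FROM departments p JOIN staff c ON c.dept_id = p.id

Result:
id | name      | salary
---+-----------+-------
1  | Finance   | 67842 
2  | Marketing | 56877 
3  | Sales     | 61628 
4  | HR        | 53109 
5  | Sales     | 80281 
6  | Marketing | 107371
7  | HR        | 163607
8  | Finance   | 126626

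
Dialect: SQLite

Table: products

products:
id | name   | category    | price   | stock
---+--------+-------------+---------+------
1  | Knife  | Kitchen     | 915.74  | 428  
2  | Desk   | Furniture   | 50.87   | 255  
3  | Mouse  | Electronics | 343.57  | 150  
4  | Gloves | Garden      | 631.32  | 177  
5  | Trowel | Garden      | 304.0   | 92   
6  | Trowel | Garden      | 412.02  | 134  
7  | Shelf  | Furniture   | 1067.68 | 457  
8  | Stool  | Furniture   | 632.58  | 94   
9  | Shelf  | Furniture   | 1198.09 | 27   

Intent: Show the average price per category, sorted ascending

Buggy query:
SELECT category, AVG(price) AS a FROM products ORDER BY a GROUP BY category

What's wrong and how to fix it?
Bug: ORDER BY appears before GROUP BY; SQL clause order requires GROUP BY first

Fix: Move ORDER BY to the end, after GROUP BY

Corrected query:
SELECT category, AVG(price) AS a FROM products GROUP BY category ORDER BY a

Result:
category    | a         
------------+-----------
Electronics | 343.57    
Garden      | 449.113333
Furniture   | 737.305   
Kitchen     | 915.74    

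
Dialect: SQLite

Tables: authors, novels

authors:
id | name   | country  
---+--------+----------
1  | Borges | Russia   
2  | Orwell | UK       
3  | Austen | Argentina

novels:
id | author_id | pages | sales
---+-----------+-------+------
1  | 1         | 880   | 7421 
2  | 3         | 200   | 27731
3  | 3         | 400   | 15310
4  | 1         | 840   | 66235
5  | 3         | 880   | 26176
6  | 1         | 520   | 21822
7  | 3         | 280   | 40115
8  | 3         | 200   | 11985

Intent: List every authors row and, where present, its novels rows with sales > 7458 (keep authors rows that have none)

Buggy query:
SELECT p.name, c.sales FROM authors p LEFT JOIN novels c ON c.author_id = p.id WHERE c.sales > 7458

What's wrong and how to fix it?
Bug: Filtering c.sales in WHERE discards the NULL rows produced by LEFT JOIN, turning it into an inner join

Fix: Put 'c.sales > 7458' in the JOIN's ON clause instead of WHERE

Corrected query:
SELECT p.name, c.sales FROM authors p LEFT JOIN novels c ON c.author_id = p.id AND c.sales > 7458

Result:
name   | sales
-------+------
Borges | 21822
Borges | 66235
Orwell | NULL 
Austen | 11985
Austen | 15310
Austen | 26176
Austen | 27731
Austen | 40115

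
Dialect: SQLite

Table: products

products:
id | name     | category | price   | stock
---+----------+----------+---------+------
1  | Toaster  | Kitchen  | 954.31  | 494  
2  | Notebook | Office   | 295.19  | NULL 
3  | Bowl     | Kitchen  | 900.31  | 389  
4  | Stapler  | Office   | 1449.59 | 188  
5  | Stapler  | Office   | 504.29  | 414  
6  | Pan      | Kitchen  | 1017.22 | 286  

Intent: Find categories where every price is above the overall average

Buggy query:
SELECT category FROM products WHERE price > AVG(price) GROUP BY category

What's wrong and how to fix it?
Bug: WHERE evaluates per row before aggregation, so AVG() is unavailable

Fix: Compute the overall average in a scalar subquery and compare each group's MIN against it in HAVING

Corrected query:
SELECT category FROM products GROUP BY category HAVING MIN(price) > (SELECT AVG(price) FROM products)

Result:
category
--------
Kitchen 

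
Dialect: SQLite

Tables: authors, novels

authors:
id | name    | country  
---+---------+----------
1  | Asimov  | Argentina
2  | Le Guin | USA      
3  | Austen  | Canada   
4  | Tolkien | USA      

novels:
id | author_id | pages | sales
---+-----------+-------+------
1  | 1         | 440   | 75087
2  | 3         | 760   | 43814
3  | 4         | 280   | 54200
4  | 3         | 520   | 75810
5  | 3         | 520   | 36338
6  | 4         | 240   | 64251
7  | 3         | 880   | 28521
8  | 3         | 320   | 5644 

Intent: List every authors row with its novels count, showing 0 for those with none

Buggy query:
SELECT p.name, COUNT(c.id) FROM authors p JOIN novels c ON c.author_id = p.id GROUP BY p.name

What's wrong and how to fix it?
Bug: INNER JOIN drops authors rows that have no matching novels rows

Fix: Switch to LEFT JOIN to retain unmatched parent rows

Corrected query:
SELECT p.name, COUNT(c.id) FROM authors p LEFT JOIN novels c ON c.author_id = p.id GROUP BY p.name

Result:
name    | COUNT(c.id)
--------+------------
Asimov  | 1          
Austen  | 5          
Le Guin | 0          
Tolkien | 2          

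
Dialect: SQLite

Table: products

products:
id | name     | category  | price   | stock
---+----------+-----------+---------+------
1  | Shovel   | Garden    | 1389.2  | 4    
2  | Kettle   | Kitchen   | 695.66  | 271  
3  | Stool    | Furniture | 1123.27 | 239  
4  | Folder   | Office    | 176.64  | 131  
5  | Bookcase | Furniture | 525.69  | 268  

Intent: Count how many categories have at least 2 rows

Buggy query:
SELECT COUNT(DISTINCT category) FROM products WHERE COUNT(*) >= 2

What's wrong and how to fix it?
Bug: WHERE filters individual rows, not groups, so a group-level COUNT is invalid there

Fix: Use a subquery that GROUPs and filters with HAVING, then count its rows

Corrected query:
SELECT COUNT(*) FROM (SELECT category FROM products GROUP BY category HAVING COUNT(*) >= 2)

Result:
COUNT(*)
--------
1       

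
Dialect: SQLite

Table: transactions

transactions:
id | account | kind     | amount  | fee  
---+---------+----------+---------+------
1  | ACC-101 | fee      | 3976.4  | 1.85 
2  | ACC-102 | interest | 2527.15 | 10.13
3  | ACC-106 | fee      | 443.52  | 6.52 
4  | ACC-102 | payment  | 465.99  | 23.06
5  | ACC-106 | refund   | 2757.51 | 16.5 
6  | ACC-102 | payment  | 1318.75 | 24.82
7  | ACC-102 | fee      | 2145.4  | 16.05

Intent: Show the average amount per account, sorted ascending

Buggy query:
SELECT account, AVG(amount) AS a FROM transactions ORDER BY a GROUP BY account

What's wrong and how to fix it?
Bug: GROUP BY must precede ORDER BY

Fix: Reorder: SELECT … FROM … GROUP BY … ORDER BY …

Corrected query:
SELECT account, AVG(amount) AS a FROM transactions GROUP BY account ORDER BY a

Result:
account | a        
--------+----------
ACC-106 | 1600.515 
ACC-102 | 1614.3225
ACC-101 | 3976.4   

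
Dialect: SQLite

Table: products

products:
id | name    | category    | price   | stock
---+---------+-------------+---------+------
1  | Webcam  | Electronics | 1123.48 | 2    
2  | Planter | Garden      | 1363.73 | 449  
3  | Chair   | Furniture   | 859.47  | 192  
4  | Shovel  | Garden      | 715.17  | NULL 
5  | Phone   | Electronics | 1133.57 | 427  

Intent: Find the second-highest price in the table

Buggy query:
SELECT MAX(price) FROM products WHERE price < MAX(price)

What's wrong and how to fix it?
Bug: The inner MAX is an aggregate inside WHERE, which is not allowed

Fix: Compute the overall MAX in a subquery, then take MAX of rows below it

Corrected query:
SELECT MAX(price) FROM products WHERE price < (SELECT MAX(price) FROM products)

Result:
MAX(price)
----------
1133.57   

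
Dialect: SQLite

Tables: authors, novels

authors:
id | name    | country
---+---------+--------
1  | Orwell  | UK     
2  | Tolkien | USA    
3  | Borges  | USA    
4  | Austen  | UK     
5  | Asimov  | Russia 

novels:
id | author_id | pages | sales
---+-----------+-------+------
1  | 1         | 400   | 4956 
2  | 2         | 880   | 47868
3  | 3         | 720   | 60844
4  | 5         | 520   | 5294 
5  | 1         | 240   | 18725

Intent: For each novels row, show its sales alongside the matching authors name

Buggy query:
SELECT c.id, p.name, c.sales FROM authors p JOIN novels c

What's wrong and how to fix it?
Bug: JOIN with no ON clause produces a cartesian product; every novels row pairs with every authors row

Fix: Specify the join condition linking the foreign key to the parent id

Corrected query:
SELECT c.id, p.name, c.sales FROM authors p JOIN novels c ON c.author_id = p.id

Result:
id | name    | sales
---+---------+------
1  | Orwell  | 4956 
2  | Tolkien | 47868
3  | Borges  | 60844
4  | Asimov  | 5294 
5  | Orwell  | 18725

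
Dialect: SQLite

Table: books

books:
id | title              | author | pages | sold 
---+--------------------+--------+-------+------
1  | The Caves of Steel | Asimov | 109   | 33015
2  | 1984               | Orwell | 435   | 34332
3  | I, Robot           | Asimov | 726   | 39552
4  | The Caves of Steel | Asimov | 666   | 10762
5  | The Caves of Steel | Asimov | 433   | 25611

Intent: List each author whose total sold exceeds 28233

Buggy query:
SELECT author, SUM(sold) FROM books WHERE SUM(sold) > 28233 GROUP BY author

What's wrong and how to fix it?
Bug: SUM(sold) is an aggregate, but WHERE filters rows before aggregation

Fix: Use HAVING (which filters groups after aggregation) instead of WHERE

Corrected query:
SELECT author, SUM(sold) FROM books GROUP BY author HAVING SUM(sold) > 28233

Result:
author | SUM(sold)
-------+----------
Asimov | 108940   
Orwell | 34332    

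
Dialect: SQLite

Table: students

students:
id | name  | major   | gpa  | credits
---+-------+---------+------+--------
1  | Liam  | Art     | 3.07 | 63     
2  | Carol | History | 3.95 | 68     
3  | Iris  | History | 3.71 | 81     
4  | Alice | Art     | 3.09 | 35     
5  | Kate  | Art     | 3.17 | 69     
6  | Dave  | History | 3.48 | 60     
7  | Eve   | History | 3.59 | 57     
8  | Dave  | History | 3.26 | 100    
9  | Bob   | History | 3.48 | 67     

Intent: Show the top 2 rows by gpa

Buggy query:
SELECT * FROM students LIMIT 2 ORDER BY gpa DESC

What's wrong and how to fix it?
Bug: ORDER BY cannot follow LIMIT; LIMIT is the final clause

Fix: Swap the clauses: ORDER BY first, then LIMIT

Corrected query:
SELECT * FROM students ORDER BY gpa DESC LIMIT 2

Result:
id | name  | major   | gpa  | credits
---+-------+---------+------+--------
2  | Carol | History | 3.95 | 68     
3  | Iris  | History | 3.71 | 81     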